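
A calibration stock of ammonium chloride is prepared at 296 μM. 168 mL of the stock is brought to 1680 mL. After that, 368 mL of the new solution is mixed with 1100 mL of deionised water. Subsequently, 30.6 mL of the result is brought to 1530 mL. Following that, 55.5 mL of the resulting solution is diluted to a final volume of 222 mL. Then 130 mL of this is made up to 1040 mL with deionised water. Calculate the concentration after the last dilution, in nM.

4.64 nM

Overall dilution factor = 10 × 3.989 × 50 × 4 × 8 = 6.38 × 10⁴.
296 μM / 6.38 × 10⁴ = 4.64 × 10⁻³ μM = 4.64 nM.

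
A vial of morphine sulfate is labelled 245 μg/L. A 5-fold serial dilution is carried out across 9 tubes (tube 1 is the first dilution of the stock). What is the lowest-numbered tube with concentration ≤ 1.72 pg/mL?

Tube n has concentration 245 μg/L / 5ⁿ.
Need 5ⁿ ≥ 245 μg/L / 1.72 pg/mL = 1.42 × 10⁵, so n ≥ 7.37.
First such tube: n = 8.

tube 8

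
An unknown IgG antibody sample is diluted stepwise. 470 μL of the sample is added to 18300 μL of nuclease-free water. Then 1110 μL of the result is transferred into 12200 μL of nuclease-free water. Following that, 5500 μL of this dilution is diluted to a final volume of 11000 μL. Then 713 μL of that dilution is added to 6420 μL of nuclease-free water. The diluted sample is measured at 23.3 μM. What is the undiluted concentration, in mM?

Overall dilution factor = 39.94 × 11.99 × 2 × 10.00 = 9582.
Original = 23.3 μM × 9582 = 2.23 × 10⁵ μM = 223 mM.

223 mM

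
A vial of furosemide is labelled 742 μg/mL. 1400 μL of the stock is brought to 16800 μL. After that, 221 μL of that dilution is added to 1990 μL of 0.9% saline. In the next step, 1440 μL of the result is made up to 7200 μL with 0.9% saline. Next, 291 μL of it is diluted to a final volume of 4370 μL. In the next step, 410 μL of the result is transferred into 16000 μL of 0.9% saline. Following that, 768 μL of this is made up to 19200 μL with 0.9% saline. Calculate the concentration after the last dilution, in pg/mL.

Overall dilution factor = 12 × 10.00 × 5 × 15.02 × 40.02 × 25 = 9.02 × 10⁶.
742 μg/mL / 9.02 × 10⁶ = 8.23 × 10⁻⁵ μg/mL = 82.3 pg/mL.

82.3 pg/mL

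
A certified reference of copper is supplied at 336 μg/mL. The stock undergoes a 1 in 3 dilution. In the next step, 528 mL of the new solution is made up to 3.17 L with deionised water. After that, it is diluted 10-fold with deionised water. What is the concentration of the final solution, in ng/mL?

1870 ng/mL

Overall dilution factor = 3 × 6.004 × 10 = 180.
336 μg/mL / 180 = 1.87 μg/mL = 1870 ng/mL.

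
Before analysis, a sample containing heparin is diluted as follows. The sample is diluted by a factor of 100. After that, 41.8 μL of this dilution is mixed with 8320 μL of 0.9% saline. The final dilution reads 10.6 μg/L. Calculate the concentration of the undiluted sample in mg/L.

Overall dilution factor = 100 × 200.0 = 2.00 × 10⁴.
Original = 10.6 μg/L × 2.00 × 10⁴ = 2.12 × 10⁵ μg/L = 212 mg/L.

212 mg/L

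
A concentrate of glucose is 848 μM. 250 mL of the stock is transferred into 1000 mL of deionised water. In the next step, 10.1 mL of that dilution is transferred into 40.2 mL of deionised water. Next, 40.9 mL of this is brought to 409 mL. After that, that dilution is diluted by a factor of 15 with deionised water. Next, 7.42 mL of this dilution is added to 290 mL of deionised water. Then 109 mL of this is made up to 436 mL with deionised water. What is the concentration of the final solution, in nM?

Overall dilution factor = 5 × 4.980 × 10 × 15 × 40.08 × 4 = 5.99 × 10⁵.
848 μM / 5.99 × 10⁵ = 1.42 × 10⁻³ μM = 1.42 nM.

1.42 nM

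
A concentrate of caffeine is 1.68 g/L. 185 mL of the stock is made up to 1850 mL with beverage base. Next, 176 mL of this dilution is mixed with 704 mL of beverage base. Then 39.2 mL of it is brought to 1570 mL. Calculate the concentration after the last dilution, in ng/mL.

839 ng/mL

Overall dilution factor = 10 × 5 × 40.05 = 2003.
1.68 g/L / 2003 = 8.39 × 10⁻⁴ g/L = 839 ng/mL.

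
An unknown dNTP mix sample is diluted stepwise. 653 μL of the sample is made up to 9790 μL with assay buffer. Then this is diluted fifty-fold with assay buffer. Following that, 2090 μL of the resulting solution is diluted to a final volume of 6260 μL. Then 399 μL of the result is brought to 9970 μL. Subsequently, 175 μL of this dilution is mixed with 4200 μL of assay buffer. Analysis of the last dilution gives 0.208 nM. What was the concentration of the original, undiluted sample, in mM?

0.292 mM

Overall dilution factor = 14.99 × 50 × 2.995 × 24.99 × 25 = 1.40 × 10⁶.
Original = 0.208 nM × 1.40 × 10⁶ = 2.92 × 10⁵ nM = 0.292 mM.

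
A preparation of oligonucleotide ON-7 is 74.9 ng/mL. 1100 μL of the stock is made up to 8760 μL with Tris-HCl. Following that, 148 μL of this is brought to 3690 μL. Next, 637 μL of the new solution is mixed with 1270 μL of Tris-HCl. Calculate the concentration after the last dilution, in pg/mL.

Overall dilution factor = 7.964 × 24.93 × 2.994 = 594.
74.9 ng/mL / 594 = 0.126 ng/mL = 126 pg/mL.

126 pg/mL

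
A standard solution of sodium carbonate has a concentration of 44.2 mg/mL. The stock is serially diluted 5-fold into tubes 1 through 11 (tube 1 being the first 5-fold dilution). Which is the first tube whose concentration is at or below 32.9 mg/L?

Tube n has concentration 44.2 mg/mL / 5ⁿ.
Need 5ⁿ ≥ 44.2 mg/mL / 32.9 mg/L = 1343, so n ≥ 4.48.
First such tube: n = 5.

tube 5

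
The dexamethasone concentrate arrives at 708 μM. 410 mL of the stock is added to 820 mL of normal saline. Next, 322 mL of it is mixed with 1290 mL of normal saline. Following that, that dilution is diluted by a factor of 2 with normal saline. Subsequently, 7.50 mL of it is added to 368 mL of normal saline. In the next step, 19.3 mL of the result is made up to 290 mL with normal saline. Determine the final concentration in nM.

31.3 nM

Overall dilution factor = 3 × 5.006 × 2 × 50.07 × 15.03 = 2.26 × 10⁴.
708 μM / 2.26 × 10⁴ = 0.0313 μM = 31.3 nM.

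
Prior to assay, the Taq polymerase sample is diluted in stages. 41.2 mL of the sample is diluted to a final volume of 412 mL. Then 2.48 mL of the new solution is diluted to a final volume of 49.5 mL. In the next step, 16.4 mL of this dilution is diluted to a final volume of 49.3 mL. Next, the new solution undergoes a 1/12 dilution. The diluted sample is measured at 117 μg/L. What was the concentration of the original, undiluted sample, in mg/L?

842 mg/L

Overall dilution factor = 10 × 19.96 × 3.006 × 12 = 7200.
Original = 117 μg/L × 7200 = 8.42 × 10⁵ μg/L = 842 mg/L.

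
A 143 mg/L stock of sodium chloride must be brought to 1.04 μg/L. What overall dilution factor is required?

1.38 × 10⁵

Factor = C₀/C_target = 143 mg/L / 1.04 μg/L = 1.38 × 10⁵.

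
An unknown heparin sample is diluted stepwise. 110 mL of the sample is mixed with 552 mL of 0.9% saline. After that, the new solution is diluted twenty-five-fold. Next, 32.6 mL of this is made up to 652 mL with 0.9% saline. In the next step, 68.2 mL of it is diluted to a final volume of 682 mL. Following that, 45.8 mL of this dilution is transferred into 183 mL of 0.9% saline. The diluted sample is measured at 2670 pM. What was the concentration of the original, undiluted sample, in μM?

401 μM

Overall dilution factor = 6.018 × 25 × 20 × 10 × 4.996 = 1.50 × 10⁵.
Original = 2670 pM × 1.50 × 10⁵ = 4.01 × 10⁸ pM = 401 μM.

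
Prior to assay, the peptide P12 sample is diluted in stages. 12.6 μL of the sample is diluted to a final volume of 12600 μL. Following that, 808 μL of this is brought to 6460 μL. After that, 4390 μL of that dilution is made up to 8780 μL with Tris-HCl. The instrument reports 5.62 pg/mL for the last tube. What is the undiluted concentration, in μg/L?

Overall dilution factor = 1000 × 7.995 × 2 = 1.60 × 10⁴.
Original = 5.62 pg/mL × 1.60 × 10⁴ = 8.99 × 10⁴ pg/mL = 89.9 μg/L.

89.9 μg/L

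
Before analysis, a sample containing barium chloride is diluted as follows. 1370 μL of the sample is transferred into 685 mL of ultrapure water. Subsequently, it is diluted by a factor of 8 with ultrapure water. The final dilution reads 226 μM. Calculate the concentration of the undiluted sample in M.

Overall dilution factor = 501 × 8 = 4008.
Original = 226 μM × 4008 = 9.06 × 10⁵ μM = 0.906 M.

0.906 M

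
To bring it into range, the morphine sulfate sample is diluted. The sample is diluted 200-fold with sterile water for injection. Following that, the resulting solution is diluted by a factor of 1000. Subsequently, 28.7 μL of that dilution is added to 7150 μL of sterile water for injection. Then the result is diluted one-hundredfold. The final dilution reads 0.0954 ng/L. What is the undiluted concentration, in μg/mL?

Overall dilution factor = 200 × 1000 × 250.1 × 100 = 5.00 × 10⁹.
Original = 0.0954 ng/L × 5.00 × 10⁹ = 4.77 × 10⁸ ng/L = 477 μg/mL.

477 μg/mL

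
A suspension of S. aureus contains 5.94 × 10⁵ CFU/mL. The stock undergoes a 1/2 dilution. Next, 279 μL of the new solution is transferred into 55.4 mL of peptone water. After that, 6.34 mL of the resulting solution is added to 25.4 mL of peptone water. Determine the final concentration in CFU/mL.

Overall dilution factor = 2 × 199.6 × 5.006 = 1998.
5.94 × 10⁵ CFU/mL / 1998 = 297 CFU/mL.

297 CFU/mL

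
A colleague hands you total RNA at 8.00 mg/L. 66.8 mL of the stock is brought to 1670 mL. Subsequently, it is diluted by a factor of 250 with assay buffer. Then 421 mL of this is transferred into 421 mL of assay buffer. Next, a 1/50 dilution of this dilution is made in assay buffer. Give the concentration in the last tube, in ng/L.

Overall dilution factor = 25 × 250 × 2 × 50 = 6.25 × 10⁵.
8.00 mg/L / 6.25 × 10⁵ = 1.28 × 10⁻⁵ mg/L = 12.8 ng/L.

12.8 ng/L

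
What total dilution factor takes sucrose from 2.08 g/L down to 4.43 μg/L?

4.70 × 10⁵

Factor = C₀/C_target = 2.08 g/L / 4.43 μg/L = 4.70 × 10⁵.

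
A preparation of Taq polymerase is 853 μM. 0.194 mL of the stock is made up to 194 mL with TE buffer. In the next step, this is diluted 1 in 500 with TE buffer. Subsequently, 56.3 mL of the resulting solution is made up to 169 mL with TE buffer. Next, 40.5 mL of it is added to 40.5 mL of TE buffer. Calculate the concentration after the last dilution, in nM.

0.284 nM

Overall dilution factor = 1000 × 500 × 3.002 × 2 = 3.00 × 10⁶.
853 μM / 3.00 × 10⁶ = 2.84 × 10⁻⁴ μM = 0.284 nM.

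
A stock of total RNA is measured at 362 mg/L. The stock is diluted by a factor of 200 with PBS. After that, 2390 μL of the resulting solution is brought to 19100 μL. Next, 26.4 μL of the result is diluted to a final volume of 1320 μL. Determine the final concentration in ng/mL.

4.53 ng/mL

Overall dilution factor = 200 × 7.992 × 50 = 7.99 × 10⁴.
362 mg/L / 7.99 × 10⁴ = 4.53 × 10⁻³ mg/L = 4.53 ng/mL.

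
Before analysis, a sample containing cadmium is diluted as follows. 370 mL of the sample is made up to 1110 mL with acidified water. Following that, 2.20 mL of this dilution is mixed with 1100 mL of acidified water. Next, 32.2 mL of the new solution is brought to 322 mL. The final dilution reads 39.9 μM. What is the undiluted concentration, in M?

Overall dilution factor = 3 × 501 × 10 = 1.50 × 10⁴.
Original = 39.9 μM × 1.50 × 10⁴ = 6.00 × 10⁵ μM = 0.600 M.

0.600 M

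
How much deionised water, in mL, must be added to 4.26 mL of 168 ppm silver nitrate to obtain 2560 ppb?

2560 ppb = 2.56 ppm.
V₂ = C₁V₁/C₂ = 168 × 4.26 / 2.56 = 280 mL.
Diluent to add = V₂ − V₁ = 280 − 4.26 = 275 mL.

275 mL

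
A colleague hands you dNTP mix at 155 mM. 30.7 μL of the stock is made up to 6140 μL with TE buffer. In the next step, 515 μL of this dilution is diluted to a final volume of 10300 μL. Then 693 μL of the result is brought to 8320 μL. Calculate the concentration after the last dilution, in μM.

3.23 μM

Overall dilution factor = 200 × 20 × 12.01 = 4.80 × 10⁴.
155 mM / 4.80 × 10⁴ = 3.23 × 10⁻³ mM = 3.23 μM.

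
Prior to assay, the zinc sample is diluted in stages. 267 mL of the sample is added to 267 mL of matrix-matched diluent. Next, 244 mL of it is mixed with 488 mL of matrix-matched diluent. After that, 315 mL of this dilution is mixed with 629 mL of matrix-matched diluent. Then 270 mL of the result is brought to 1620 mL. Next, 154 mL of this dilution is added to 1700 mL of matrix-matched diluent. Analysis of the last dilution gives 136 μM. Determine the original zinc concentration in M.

0.177 M

Overall dilution factor = 2 × 3 × 2.997 × 6 × 12.04 = 1299.
Original = 136 μM × 1299 = 1.77 × 10⁵ μM = 0.177 M.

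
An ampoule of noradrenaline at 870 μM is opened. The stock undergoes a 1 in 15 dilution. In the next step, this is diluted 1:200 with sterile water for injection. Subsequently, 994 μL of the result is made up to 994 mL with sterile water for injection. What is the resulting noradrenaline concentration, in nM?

Overall dilution factor = 15 × 200 × 1000 = 3.00 × 10⁶.
870 μM / 3.00 × 10⁶ = 2.90 × 10⁻⁴ μM = 0.290 nM.

0.290 nM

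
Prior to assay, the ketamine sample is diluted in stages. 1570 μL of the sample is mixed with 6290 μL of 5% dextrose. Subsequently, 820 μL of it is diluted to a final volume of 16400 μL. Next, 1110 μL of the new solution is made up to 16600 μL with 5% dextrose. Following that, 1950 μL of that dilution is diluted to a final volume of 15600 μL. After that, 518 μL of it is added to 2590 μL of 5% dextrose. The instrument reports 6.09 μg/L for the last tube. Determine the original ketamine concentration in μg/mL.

438 μg/mL

Overall dilution factor = 5.006 × 20 × 14.95 × 8 × 6 = 7.19 × 10⁴.
Original = 6.09 μg/L × 7.19 × 10⁴ = 4.38 × 10⁵ μg/L = 438 μg/mL.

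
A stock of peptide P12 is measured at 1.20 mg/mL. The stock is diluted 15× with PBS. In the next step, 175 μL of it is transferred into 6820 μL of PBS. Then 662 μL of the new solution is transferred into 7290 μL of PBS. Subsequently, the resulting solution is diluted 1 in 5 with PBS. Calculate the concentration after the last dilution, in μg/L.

Overall dilution factor = 15 × 39.97 × 12.01 × 5 = 3.60 × 10⁴.
1.20 mg/mL / 3.60 × 10⁴ = 3.33 × 10⁻⁵ mg/mL = 33.3 μg/L.

33.3 μg/L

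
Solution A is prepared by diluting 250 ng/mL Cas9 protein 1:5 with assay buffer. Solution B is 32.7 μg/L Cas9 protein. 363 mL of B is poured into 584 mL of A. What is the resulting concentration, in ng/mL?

C_A = 250 ng/mL / 5 = 50.0 ng/mL.
C_B = 32.7 μg/L = 32.7 ng/mL.
C_mix = (C_A·V_A + C_B·V_B)/(V_A + V_B) = (50.0×584 + 32.7×363) / 947.0 = 43.4 ng/mL.

43.4 ng/mL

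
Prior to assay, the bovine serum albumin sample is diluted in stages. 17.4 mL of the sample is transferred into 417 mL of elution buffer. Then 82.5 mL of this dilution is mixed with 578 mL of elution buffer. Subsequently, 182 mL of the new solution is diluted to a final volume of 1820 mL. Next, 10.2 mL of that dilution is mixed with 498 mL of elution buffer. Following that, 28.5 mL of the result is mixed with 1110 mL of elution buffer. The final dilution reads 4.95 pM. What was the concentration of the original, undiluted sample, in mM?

Overall dilution factor = 24.97 × 8.006 × 10 × 49.82 × 39.95 = 3.98 × 10⁶.
Original = 4.95 pM × 3.98 × 10⁶ = 1.97 × 10⁷ pM = 0.0197 mM.

0.0197 mM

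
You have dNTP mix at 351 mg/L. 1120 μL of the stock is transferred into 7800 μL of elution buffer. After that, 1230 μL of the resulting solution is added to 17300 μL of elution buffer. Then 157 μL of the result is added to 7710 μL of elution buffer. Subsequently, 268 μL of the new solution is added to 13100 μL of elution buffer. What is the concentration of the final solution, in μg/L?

Overall dilution factor = 7.964 × 15.07 × 50.11 × 49.88 = 3.00 × 10⁵.
351 mg/L / 3.00 × 10⁵ = 1.17 × 10⁻³ mg/L = 1.17 μg/L.

1.17 μg/L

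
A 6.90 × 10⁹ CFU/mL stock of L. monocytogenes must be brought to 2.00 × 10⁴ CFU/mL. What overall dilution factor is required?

Factor = C₀/C_target = 6.90 × 10⁹ CFU/mL / 2.00 × 10⁴ CFU/mL = 3.45 × 10⁵.

3.45 × 10⁵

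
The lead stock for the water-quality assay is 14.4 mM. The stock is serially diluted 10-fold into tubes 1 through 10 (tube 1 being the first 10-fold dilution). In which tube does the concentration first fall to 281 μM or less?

tube 2

Tube n has concentration 14.4 mM / 10ⁿ.
Need 10ⁿ ≥ 14.4 mM / 281 μM = 51.2, so n ≥ 1.71.
First such tube: n = 2.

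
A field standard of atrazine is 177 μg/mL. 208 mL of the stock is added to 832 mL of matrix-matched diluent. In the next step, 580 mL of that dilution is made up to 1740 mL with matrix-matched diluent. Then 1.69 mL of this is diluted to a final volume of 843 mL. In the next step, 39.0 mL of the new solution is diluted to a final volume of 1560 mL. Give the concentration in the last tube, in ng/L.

Overall dilution factor = 5 × 3 × 498.8 × 40 = 2.99 × 10⁵.
177 μg/mL / 2.99 × 10⁵ = 5.91 × 10⁻⁴ μg/mL = 591 ng/L.

591 ng/L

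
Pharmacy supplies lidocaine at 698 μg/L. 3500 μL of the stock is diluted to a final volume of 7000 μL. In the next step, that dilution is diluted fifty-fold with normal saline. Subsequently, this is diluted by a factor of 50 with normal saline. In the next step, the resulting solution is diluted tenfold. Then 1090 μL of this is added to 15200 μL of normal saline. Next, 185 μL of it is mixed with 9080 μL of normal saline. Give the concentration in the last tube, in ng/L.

0.0187 ng/L

Overall dilution factor = 2 × 50 × 50 × 10 × 14.94 × 50.08 = 3.74 × 10⁷.
698 μg/L / 3.74 × 10⁷ = 1.87 × 10⁻⁵ μg/L = 0.0187 ng/L.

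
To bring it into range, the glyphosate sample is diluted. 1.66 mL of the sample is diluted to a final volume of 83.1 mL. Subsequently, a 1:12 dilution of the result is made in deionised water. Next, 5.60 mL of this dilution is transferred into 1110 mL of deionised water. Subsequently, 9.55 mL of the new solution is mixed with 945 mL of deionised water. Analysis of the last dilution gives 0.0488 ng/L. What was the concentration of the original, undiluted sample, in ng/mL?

Overall dilution factor = 50.06 × 12 × 199.2 × 99.95 = 1.20 × 10⁷.
Original = 0.0488 ng/L × 1.20 × 10⁷ = 5.84 × 10⁵ ng/L = 584 ng/mL.

584 ng/mL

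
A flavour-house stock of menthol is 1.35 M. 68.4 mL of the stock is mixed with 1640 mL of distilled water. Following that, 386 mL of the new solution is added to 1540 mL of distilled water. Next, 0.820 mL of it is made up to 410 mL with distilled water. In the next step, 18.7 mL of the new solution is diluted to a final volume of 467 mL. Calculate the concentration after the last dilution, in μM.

Overall dilution factor = 24.98 × 4.990 × 500 × 24.97 = 1.56 × 10⁶.
1.35 M / 1.56 × 10⁶ = 8.68 × 10⁻⁷ M = 0.868 μM.

0.868 μM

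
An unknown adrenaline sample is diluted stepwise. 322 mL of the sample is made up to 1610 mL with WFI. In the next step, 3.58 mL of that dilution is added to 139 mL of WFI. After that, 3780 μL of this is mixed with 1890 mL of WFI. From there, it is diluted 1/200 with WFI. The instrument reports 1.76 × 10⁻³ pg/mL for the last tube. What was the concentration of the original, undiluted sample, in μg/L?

35.1 μg/L

Overall dilution factor = 5 × 39.83 × 501 × 200 = 2.00 × 10⁷.
Original = 1.76 × 10⁻³ pg/mL × 2.00 × 10⁷ = 3.51 × 10⁴ pg/mL = 35.1 μg/L.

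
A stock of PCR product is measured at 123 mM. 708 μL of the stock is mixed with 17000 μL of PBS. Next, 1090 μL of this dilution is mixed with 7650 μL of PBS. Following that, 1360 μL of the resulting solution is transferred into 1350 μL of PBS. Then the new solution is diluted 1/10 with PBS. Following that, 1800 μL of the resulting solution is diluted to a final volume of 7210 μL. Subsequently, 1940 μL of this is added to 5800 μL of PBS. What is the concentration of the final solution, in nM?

1930 nM

Overall dilution factor = 25.01 × 8.018 × 1.993 × 10 × 4.006 × 3.990 = 6.39 × 10⁴.
123 mM / 6.39 × 10⁴ = 1.93 × 10⁻³ mM = 1930 nM.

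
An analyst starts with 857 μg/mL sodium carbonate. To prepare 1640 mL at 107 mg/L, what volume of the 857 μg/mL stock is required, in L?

107 mg/L = 107 μg/mL.
V₁ = C₂V₂/C₁ = 107 × 1640 / 857 = 205 mL = 0.205 L.

0.205 L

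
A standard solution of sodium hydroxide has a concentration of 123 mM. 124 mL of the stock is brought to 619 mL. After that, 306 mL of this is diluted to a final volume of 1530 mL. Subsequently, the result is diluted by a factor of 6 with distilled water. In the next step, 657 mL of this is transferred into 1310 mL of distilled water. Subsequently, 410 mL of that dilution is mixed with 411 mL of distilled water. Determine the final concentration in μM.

137 μM

Overall dilution factor = 4.992 × 5 × 6 × 2.994 × 2.002 = 898.
123 mM / 898 = 0.137 mM = 137 μM.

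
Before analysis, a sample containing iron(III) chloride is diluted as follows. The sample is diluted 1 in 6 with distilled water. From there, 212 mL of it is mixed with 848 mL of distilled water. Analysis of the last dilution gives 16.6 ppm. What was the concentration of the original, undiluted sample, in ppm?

498 ppm

Overall dilution factor = 6 × 5 = 30.0.
Original = 16.6 ppm × 30.0 = 498 ppm.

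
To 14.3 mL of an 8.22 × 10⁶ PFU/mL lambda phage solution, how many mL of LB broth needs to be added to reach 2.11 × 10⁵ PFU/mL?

543 mL

V₂ = C₁V₁/C₂ = 8.22 × 10⁶ × 14.3 / 2.11 × 10⁵ = 557 mL.
Diluent to add = V₂ − V₁ = 557 − 14.3 = 543 mL.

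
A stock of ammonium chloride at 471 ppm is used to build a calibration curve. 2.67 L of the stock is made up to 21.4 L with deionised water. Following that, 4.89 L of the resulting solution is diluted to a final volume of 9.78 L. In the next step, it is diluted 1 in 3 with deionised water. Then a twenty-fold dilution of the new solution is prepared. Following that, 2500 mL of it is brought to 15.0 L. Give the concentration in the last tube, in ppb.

81.6 ppb

Overall dilution factor = 8.015 × 2 × 3 × 20 × 6 = 5771.
471 ppm / 5771 = 0.0816 ppm = 81.6 ppb.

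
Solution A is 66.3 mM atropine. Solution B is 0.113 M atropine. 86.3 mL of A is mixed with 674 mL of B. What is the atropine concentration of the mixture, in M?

C_B = 0.113 M = 113 mM.
C_mix = (C_A·V_A + C_B·V_B)/(V_A + V_B) = (66.3×86.3 + 113×674) / 760.3 = 108 mM = 0.108 M.

0.108 M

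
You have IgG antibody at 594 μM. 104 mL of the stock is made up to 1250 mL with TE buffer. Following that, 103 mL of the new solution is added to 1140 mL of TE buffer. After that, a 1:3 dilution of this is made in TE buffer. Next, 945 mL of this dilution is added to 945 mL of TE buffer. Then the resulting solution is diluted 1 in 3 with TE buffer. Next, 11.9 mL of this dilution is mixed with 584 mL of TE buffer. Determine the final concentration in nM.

Overall dilution factor = 12.02 × 12.07 × 3 × 2 × 3 × 50.08 = 1.31 × 10⁵.
594 μM / 1.31 × 10⁵ = 4.54 × 10⁻³ μM = 4.54 nM.

4.54 nM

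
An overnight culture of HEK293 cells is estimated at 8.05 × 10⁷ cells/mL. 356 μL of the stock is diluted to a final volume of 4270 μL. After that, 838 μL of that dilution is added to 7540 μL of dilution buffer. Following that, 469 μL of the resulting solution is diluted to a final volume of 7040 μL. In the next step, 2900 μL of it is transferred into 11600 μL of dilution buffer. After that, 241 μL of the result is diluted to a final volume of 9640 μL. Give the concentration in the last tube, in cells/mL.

Overall dilution factor = 11.99 × 9.998 × 15.01 × 5 × 40 = 3.60 × 10⁵.
8.05 × 10⁷ cells/mL / 3.60 × 10⁵ = 224 cells/mL.

224 cells/mL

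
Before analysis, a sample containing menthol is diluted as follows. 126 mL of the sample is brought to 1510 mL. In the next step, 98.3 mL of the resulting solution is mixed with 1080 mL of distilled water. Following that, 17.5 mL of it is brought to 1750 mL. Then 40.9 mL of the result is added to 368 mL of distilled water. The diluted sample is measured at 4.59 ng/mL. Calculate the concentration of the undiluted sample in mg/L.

Overall dilution factor = 11.98 × 11.99 × 100 × 9.998 = 1.44 × 10⁵.
Original = 4.59 ng/mL × 1.44 × 10⁵ = 6.59 × 10⁵ ng/mL = 659 mg/L.

659 mg/L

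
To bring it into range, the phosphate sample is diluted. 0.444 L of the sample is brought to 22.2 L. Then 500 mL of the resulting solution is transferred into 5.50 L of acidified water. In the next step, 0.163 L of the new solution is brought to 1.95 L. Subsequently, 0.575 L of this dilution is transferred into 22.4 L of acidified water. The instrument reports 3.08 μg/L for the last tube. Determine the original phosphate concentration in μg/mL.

883 μg/mL

Overall dilution factor = 50 × 12 × 11.96 × 39.96 = 2.87 × 10⁵.
Original = 3.08 μg/L × 2.87 × 10⁵ = 8.83 × 10⁵ μg/L = 883 μg/mL.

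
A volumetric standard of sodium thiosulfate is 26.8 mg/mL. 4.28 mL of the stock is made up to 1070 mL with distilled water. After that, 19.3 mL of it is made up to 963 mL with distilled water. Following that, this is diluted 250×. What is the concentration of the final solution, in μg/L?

8.59 μg/L

Overall dilution factor = 250 × 49.90 × 250 = 3.12 × 10⁶.
26.8 mg/mL / 3.12 × 10⁶ = 8.59 × 10⁻⁶ mg/mL = 8.59 μg/L.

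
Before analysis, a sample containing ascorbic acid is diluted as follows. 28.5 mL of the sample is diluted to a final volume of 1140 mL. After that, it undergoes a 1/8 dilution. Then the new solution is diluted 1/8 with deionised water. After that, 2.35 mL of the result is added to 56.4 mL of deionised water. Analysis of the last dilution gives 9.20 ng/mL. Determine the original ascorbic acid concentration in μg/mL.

Overall dilution factor = 40 × 8 × 8 × 25 = 6.40 × 10⁴.
Original = 9.20 ng/mL × 6.40 × 10⁴ = 5.89 × 10⁵ ng/mL = 589 μg/mL.

589 μg/mL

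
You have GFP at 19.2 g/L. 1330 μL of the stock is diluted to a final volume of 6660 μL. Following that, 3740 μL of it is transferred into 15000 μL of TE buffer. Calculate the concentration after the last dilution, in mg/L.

Overall dilution factor = 5.008 × 5.011 = 25.1.
19.2 g/L / 25.1 = 0.765 g/L = 765 mg/L.

765 mg/L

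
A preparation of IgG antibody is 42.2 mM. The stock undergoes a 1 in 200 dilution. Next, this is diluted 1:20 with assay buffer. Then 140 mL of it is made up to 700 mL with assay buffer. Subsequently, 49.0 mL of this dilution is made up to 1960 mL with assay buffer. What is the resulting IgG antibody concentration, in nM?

52.7 nM

Overall dilution factor = 200 × 20 × 5 × 40 = 8.00 × 10⁵.
42.2 mM / 8.00 × 10⁵ = 5.27 × 10⁻⁵ mM = 52.7 nM.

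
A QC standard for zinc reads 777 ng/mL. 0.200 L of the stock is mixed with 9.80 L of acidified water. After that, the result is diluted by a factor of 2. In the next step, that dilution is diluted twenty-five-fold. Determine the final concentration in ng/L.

311 ng/L

Overall dilution factor = 50 × 2 × 25 = 2500.
777 ng/mL / 2500 = 0.311 ng/mL = 311 ng/L.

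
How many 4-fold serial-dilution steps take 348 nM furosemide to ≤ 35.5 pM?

Need 4ⁿ ≥ 9803, so n ≥ log(9803)/log(4) = 6.63.
Minimum whole steps: n = 7.

7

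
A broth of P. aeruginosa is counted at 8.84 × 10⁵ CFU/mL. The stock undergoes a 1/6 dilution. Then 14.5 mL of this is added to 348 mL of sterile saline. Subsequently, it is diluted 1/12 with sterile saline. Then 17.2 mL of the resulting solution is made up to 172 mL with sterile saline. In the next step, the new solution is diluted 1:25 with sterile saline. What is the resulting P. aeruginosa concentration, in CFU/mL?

1.96 CFU/mL

Overall dilution factor = 6 × 25 × 12 × 10 × 25 = 4.50 × 10⁵.
8.84 × 10⁵ CFU/mL / 4.50 × 10⁵ = 1.96 CFU/mL.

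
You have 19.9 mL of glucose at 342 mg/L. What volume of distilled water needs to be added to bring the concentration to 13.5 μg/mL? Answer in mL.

484 mL

13.5 μg/mL = 13.5 mg/L.
V₂ = C₁V₁/C₂ = 342 × 19.9 / 13.5 = 504 mL.
Diluent to add = V₂ − V₁ = 504 − 19.9 = 484 mL.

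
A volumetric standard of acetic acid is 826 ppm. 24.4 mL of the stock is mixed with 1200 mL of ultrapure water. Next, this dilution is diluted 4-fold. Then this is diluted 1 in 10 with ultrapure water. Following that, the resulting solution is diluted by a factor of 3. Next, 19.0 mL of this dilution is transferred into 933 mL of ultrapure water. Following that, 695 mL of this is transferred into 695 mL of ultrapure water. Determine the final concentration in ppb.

Overall dilution factor = 50.18 × 4 × 10 × 3 × 50.11 × 2 = 6.03 × 10⁵.
826 ppm / 6.03 × 10⁵ = 1.37 × 10⁻³ ppm = 1.37 ppb.

1.37 ppb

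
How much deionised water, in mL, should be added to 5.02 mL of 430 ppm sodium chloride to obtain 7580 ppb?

7580 ppb = 7.58 ppm.
V₂ = C₁V₁/C₂ = 430 × 5.02 / 7.58 = 285 mL.
Diluent to add = V₂ − V₁ = 285 − 5.02 = 280 mL.

280 mL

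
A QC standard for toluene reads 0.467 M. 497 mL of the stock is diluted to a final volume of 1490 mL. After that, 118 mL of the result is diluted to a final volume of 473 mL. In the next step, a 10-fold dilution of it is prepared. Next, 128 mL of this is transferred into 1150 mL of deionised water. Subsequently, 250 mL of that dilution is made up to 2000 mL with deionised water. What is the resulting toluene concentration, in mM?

Overall dilution factor = 2.998 × 4.008 × 10 × 9.984 × 8 = 9599.
0.467 M / 9599 = 4.87 × 10⁻⁵ M = 0.0487 mM.

0.0487 mM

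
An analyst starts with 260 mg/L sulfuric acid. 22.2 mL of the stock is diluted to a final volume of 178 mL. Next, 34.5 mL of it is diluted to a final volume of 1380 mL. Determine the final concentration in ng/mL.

Overall dilution factor = 8.018 × 40 = 321.
260 mg/L / 321 = 0.811 mg/L = 811 ng/mL.

811 ng/mL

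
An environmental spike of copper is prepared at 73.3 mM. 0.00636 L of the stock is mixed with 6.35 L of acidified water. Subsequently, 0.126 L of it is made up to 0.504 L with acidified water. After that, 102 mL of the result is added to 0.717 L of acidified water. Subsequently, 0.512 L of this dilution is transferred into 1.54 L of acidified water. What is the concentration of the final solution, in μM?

0.570 μM

Overall dilution factor = 999.4 × 4 × 8.029 × 4.008 = 1.29 × 10⁵.
73.3 mM / 1.29 × 10⁵ = 5.70 × 10⁻⁴ mM = 0.570 μM.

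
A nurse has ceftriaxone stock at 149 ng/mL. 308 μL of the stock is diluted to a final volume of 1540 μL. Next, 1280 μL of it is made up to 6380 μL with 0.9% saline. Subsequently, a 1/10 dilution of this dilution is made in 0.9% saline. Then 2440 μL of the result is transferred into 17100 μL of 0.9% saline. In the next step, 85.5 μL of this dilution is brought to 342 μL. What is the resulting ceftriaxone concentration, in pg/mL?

Overall dilution factor = 5 × 4.984 × 10 × 8.008 × 4 = 7983.
149 ng/mL / 7983 = 0.0187 ng/mL = 18.7 pg/mL.

18.7 pg/mL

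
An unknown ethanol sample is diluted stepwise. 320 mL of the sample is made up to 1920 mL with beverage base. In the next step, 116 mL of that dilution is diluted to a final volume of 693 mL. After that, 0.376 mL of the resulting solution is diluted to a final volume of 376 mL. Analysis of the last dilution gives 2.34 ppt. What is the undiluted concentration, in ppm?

Overall dilution factor = 6 × 5.974 × 1000 = 3.58 × 10⁴.
Original = 2.34 ppt × 3.58 × 10⁴ = 8.39 × 10⁴ ppt = 0.0839 ppm.

0.0839 ppm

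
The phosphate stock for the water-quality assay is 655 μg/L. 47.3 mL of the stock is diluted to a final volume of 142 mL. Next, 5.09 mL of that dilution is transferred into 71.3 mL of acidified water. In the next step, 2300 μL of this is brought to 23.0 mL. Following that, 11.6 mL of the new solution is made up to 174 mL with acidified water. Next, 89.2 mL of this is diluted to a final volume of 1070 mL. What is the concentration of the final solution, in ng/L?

8.08 ng/L

Overall dilution factor = 3.002 × 15.01 × 10 × 15 × 12.00 = 8.11 × 10⁴.
655 μg/L / 8.11 × 10⁴ = 8.08 × 10⁻³ μg/L = 8.08 ng/L.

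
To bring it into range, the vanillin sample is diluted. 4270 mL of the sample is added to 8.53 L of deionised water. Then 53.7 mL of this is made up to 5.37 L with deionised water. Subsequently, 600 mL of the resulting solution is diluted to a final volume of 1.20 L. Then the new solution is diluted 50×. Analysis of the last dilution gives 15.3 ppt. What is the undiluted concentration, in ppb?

459 ppb

Overall dilution factor = 2.998 × 100 × 2 × 50 = 3.00 × 10⁴.
Original = 15.3 ppt × 3.00 × 10⁴ = 4.59 × 10⁵ ppt = 459 ppb.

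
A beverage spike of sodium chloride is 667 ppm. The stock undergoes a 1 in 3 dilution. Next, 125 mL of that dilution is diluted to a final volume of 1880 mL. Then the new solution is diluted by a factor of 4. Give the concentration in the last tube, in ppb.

3700 ppb

Overall dilution factor = 3 × 15.04 × 4 = 180.
667 ppm / 180 = 3.70 ppm = 3700 ppb.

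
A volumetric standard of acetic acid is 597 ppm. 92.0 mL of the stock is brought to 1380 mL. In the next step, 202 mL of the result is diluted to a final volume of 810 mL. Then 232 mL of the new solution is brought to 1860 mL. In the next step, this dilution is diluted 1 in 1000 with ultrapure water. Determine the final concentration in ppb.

Overall dilution factor = 15 × 4.010 × 8.017 × 1000 = 4.82 × 10⁵.
597 ppm / 4.82 × 10⁵ = 1.24 × 10⁻³ ppm = 1.24 ppb.

1.24 ppb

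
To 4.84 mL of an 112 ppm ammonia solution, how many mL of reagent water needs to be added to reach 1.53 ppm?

V₂ = C₁V₁/C₂ = 112 × 4.84 / 1.53 = 354 mL.
Diluent to add = V₂ − V₁ = 354 − 4.84 = 349 mL.

349 mL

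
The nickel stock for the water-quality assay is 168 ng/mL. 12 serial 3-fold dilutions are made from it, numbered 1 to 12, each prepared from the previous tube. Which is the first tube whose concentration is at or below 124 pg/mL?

tube 7

Tube n has concentration 168 ng/mL / 3ⁿ.
Need 3ⁿ ≥ 168 ng/mL / 124 pg/mL = 1355, so n ≥ 6.56.
First such tube: n = 7.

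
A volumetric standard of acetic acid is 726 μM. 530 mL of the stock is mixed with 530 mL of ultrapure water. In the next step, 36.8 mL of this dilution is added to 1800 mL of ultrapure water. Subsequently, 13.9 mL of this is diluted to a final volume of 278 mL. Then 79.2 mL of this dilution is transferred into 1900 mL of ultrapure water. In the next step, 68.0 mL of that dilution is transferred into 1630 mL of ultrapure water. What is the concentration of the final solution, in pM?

583 pM

Overall dilution factor = 2 × 49.91 × 20 × 24.99 × 24.97 = 1.25 × 10⁶.
726 μM / 1.25 × 10⁶ = 5.83 × 10⁻⁴ μM = 583 pM.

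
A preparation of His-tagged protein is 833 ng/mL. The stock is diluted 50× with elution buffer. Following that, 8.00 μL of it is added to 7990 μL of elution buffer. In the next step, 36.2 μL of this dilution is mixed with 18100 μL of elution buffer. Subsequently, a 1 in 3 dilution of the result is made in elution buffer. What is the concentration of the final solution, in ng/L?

Overall dilution factor = 50 × 999.8 × 501 × 3 = 7.51 × 10⁷.
833 ng/mL / 7.51 × 10⁷ = 1.11 × 10⁻⁵ ng/mL = 0.0111 ng/L.

0.0111 ng/L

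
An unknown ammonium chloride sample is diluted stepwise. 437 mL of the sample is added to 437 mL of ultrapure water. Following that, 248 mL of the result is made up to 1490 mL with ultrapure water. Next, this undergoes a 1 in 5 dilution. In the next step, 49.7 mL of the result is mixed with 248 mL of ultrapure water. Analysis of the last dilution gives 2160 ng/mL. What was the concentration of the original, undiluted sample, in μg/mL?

777 μg/mL

Overall dilution factor = 2 × 6.008 × 5 × 5.990 = 360.
Original = 2160 ng/mL × 360 = 7.77 × 10⁵ ng/mL = 777 μg/mL.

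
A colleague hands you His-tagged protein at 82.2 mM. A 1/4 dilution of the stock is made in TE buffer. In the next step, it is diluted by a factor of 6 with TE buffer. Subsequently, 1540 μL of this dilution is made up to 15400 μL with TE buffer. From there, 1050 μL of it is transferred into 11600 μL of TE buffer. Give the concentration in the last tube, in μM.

28.4 μM

Overall dilution factor = 4 × 6 × 10 × 12.05 = 2891.
82.2 mM / 2891 = 0.0284 mM = 28.4 μM.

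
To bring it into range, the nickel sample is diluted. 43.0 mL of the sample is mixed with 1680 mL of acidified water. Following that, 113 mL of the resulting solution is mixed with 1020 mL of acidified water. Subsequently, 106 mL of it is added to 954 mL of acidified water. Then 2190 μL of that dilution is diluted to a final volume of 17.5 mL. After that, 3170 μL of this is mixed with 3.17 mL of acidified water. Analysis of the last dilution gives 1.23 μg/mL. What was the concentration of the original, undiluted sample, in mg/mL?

Overall dilution factor = 40.07 × 10.03 × 10 × 7.991 × 2 = 6.42 × 10⁴.
Original = 1.23 μg/mL × 6.42 × 10⁴ = 7.90 × 10⁴ μg/mL = 79.0 mg/mL.

79.0 mg/mL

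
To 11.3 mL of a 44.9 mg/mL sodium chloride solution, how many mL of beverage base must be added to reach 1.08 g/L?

1.08 g/L = 1.08 mg/mL.
V₂ = C₁V₁/C₂ = 44.9 × 11.3 / 1.08 = 470 mL.
Diluent to add = V₂ − V₁ = 470 − 11.3 = 458 mL.

458 mL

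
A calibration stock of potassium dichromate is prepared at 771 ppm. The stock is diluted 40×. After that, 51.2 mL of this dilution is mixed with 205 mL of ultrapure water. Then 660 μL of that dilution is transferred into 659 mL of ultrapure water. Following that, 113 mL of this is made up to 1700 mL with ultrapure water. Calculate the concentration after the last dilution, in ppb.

Overall dilution factor = 40 × 5.004 × 999.5 × 15.04 = 3.01 × 10⁶.
771 ppm / 3.01 × 10⁶ = 2.56 × 10⁻⁴ ppm = 0.256 ppb.

0.256 ppb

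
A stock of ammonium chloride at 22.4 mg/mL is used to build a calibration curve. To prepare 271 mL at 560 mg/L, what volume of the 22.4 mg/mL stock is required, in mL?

6.78 mL

560 mg/L = 0.560 mg/mL.
V₁ = C₂V₂/C₁ = 0.560 × 271 / 22.4 = 6.78 mL.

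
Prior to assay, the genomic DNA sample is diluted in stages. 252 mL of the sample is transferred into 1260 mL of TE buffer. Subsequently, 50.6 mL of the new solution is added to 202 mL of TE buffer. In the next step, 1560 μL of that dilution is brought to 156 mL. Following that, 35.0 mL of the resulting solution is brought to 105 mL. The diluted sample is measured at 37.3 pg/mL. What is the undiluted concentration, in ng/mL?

335 ng/mL

Overall dilution factor = 6 × 4.992 × 100 × 3 = 8986.
Original = 37.3 pg/mL × 8986 = 3.35 × 10⁵ pg/mL = 335 ng/mL.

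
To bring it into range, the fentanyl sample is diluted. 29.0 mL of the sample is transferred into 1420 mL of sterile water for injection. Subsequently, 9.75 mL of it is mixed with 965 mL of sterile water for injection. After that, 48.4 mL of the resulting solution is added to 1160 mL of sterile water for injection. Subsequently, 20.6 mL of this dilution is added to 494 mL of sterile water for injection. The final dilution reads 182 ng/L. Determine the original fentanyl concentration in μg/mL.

567 μg/mL

Overall dilution factor = 49.97 × 99.97 × 24.97 × 24.98 = 3.12 × 10⁶.
Original = 182 ng/L × 3.12 × 10⁶ = 5.67 × 10⁸ ng/L = 567 μg/mL.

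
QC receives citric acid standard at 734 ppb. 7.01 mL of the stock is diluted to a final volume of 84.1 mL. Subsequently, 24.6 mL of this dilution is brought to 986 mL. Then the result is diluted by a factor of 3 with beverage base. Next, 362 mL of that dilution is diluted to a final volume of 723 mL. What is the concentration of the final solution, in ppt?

255 ppt

Overall dilution factor = 12.00 × 40.08 × 3 × 1.997 = 2881.
734 ppb / 2881 = 0.255 ppb = 255 ppt.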